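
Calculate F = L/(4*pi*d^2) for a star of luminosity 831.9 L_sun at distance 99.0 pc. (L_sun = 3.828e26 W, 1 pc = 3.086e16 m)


F = L / (4*pi*d^2) = 3.185e+29 / (4*pi*(3.055e+18)^2) = 2.715e-09

2.715e-09 W/m^2


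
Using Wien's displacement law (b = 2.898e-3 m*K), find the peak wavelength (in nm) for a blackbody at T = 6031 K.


lam_max = b / T = 2.898e-3 / 6031 = 4.805e-07 m = 480.5173 nm

480.5173 nm


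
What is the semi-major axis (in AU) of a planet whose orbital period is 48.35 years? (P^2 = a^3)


a = P^(2/3) = 48.35^(2/3) = 13.2718

13.2718 AU


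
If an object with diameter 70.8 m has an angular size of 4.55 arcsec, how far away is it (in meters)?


D = size / theta_rad, theta_rad = 4.55 * pi/(180*3600) = 2.206e-05, D = 3.210e+06

3.210e+06 m


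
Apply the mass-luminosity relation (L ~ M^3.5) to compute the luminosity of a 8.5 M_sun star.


L/L_sun = (M/M_sun)^3.5 = 8.5^3.5 = 1790.4667

1790.4667 L_sun


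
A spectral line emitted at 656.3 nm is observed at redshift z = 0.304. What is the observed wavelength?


lam_obs = lam_emit * (1 + z) = 656.3 * (1 + 0.304) = 855.8152

855.8152 nm


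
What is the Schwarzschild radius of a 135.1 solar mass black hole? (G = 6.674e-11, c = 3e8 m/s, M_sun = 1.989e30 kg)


M = 135.1 * 1.989e30 kg = 2.687139e+32 kg. rs = 2GM/c^2 = 2 * 6.674e-11 * 2.687139e+32 / (3e8)^2 = 398532.5708

398532.5708 m


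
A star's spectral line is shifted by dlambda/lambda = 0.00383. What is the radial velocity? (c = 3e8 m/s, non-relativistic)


v = (dlambda/lambda) * c = 0.00383 * 3e8 = 1.149e+06

1.149e+06 m/s


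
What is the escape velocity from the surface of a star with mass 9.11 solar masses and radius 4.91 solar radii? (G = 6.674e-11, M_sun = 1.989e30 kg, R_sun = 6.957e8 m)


M = 9.11 * 1.989e30 kg = 1.811979e+31 kg; R = 4.91 * 6.957e8 m = 3.415887e+09 m. v_esc = sqrt(2GM/R) = sqrt(2 * 6.674e-11 * 1.811979e+31 / 3.415887e+09) = 841458.9446

841458.9446 m/s


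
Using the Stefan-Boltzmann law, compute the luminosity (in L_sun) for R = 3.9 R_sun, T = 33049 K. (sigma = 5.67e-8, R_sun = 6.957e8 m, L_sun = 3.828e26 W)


R = 3.9 * 6.957e8 m = 2.71323e+09 m. L = 4*pi*R^2*sigma*T^4 = 4*pi*(2.71323e+09)^2 * 5.67e-8 * 33049^4 = 6.257479508e+30 W. L/L_sun = 6.257479508e+30 / 3.828e26 = 16346.6027

16346.6027 L_sun


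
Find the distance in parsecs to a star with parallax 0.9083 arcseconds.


d = 1/p = 1/0.9083 = 1.101

1.101 pc


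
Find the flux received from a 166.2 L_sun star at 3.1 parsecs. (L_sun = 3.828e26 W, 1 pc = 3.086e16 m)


F = L / (4*pi*d^2) = 6.362e+28 / (4*pi*(9.567e+16)^2) = 5.532e-07

5.532e-07 W/m^2


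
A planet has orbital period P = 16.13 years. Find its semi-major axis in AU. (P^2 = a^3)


a = P^(2/3) = 16.13^(2/3) = 6.384

6.384 AU


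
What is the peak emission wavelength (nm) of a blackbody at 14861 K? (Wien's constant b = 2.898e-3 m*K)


lam_max = b / T = 2.898e-3 / 14861 = 1.950e-07 m = 195.0071 nm

195.0071 nm


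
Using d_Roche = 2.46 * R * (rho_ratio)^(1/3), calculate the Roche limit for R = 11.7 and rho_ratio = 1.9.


d_Roche = 2.46 * 11.7 * 1.9^(1/3) = 35.6483

35.6483


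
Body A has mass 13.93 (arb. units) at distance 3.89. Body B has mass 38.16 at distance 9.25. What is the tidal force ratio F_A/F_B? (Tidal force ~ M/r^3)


Ratio = (M1/r1^3) / (M2/r2^3) = (13.93/3.89^3) / (38.16/9.25^3) = 4.9082

4.9082


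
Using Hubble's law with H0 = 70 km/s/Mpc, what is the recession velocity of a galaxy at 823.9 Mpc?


v = H0 * d = 70 * 823.9 = 57673.0

57673.0 km/s


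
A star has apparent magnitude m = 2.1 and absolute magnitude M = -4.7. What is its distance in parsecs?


d = 10^((m - M + 5)/5) = 10^((2.1 - -4.7 + 5)/5) = 229.0868

229.0868 pc


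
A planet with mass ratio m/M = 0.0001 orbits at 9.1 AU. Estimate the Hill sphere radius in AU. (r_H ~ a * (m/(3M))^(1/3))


r_H = a * (m/3M)^(1/3) = 9.1 * (0.0001/3)^(1/3) = 0.2929

0.2929 AU


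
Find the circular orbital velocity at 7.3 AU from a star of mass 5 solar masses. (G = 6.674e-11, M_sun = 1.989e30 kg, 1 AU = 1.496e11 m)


v = sqrt(GM/r) = sqrt(6.674e-11 * 9.945e+30 / 1.092e+12) = 24652.9144

24652.9144 m/s


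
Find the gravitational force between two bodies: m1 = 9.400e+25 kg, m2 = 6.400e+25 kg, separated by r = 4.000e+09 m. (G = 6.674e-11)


F = G*m1*m2/r^2 = 6.674e-11 * 9.400e+25 * 6.400e+25 / (4.000e+09)^2 = 6.674e-11 * 6.016e+51 / 1.600e+19 = 2.509e+22

2.509e+22 N


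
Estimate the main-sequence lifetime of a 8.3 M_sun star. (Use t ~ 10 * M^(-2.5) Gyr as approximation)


t = 10 * M^(-2.5) = 10 * 8.3^(-2.5) = 0.0504

0.0504 Gyr


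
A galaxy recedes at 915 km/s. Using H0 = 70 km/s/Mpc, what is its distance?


d = v / H0 = 915 / 70 = 13.0714

13.0714 Mpc


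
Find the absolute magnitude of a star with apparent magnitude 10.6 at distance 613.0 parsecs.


M = m - 5*log10(d) + 5 = 10.6 - 5*log10(613.0) + 5 = 1.6627

1.6627


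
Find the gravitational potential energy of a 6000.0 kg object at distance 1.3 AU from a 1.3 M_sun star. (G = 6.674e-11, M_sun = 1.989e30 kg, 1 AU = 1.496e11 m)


M = 1.3 * 1.989e30 kg = 2.5857e+30 kg; r = 1.3 AU * 1.496e11 m/AU = 1.9448e+11 m. U = -GM*m/r = -(6.674e-11 * 2.5857e+30 * 6000.0) / 1.9448e+11 = -5.324e+12

-5.324e+12 J


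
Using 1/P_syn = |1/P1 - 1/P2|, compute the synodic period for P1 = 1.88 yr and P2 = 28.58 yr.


1/P_syn = |1/P1 - 1/P2| = |1/1.88 - 1/28.58| => P_syn = 2.0124

2.0124 years


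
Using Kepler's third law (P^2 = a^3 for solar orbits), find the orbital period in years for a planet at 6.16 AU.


P = a^(3/2) = 6.16^1.5 = 15.2887

15.2887 years


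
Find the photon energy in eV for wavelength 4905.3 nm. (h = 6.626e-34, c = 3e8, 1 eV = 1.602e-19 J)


E = hc/lambda = 6.626e-34 * 3e8 / 4.905e-06 = 4.052e-20 J = 0.253 eV

0.253 eV


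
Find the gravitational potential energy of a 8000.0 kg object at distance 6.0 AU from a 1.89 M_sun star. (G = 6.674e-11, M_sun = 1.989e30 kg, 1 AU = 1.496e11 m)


M = 1.89 * 1.989e30 kg = 3.75921e+30 kg; r = 6.0 AU * 1.496e11 m/AU = 8.976e+11 m. U = -GM*m/r = -(6.674e-11 * 3.75921e+30 * 8000.0) / 8.976e+11 = -2.236e+12

-2.236e+12 J


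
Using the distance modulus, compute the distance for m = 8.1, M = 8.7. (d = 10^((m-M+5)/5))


d = 10^((m - M + 5)/5) = 10^((8.1 - 8.7 + 5)/5) = 7.5858

7.5858 pc


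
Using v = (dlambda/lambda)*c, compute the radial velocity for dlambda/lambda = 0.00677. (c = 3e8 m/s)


v = (dlambda/lambda) * c = 0.00677 * 3e8 = 2.031e+06

2.031e+06 m/s


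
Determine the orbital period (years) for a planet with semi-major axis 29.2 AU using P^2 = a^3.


P = a^(3/2) = 29.2^1.5 = 157.7881

157.7881 years


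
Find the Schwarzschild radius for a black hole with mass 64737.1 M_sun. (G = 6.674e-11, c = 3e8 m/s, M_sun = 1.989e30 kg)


M = 64737.1 * 1.989e30 kg = 1.287620919e+35 kg. rs = 2GM/c^2 = 2 * 6.674e-11 * 1.287620919e+35 / (3e8)^2 = 1.910e+08

1.910e+08 m


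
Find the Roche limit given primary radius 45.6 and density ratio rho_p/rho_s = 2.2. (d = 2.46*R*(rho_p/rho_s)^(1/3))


d_Roche = 2.46 * 45.6 * 2.2^(1/3) = 145.8951

145.8951


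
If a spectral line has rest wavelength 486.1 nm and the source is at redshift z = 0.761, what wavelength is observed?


lam_obs = lam_emit * (1 + z) = 486.1 * (1 + 0.761) = 856.0221

856.0221 nm


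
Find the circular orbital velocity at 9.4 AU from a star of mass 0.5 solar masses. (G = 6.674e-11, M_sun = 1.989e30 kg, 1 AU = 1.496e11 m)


v = sqrt(GM/r) = sqrt(6.674e-11 * 9.945e+29 / 1.406e+12) = 6870.1429

6870.1429 m/s


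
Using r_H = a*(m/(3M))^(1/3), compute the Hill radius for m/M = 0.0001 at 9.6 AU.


r_H = a * (m/3M)^(1/3) = 9.6 * (0.0001/3)^(1/3) = 0.309

0.309 AU


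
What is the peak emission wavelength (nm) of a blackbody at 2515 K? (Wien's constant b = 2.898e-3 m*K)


lam_max = b / T = 2.898e-3 / 2515 = 1.152e-06 m = 1152.2863 nm

1152.2863 nm


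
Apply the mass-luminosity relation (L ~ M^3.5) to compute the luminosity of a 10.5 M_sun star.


L/L_sun = (M/M_sun)^3.5 = 10.5^3.5 = 3751.1337

3751.1337 L_sun


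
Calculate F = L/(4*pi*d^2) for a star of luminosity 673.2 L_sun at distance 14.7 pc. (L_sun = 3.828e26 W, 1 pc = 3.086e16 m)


F = L / (4*pi*d^2) = 2.577e+29 / (4*pi*(4.536e+17)^2) = 9.965e-08

9.965e-08 W/m^2


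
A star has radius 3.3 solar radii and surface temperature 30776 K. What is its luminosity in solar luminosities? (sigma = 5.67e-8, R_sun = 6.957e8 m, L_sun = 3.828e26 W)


R = 3.3 * 6.957e8 m = 2.29581e+09 m. L = 4*pi*R^2*sigma*T^4 = 4*pi*(2.29581e+09)^2 * 5.67e-8 * 30776^4 = 3.369096904e+30 W. L/L_sun = 3.369096904e+30 / 3.828e26 = 8801.1936

8801.1936 L_sun


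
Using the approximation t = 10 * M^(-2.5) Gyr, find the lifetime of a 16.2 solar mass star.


t = 10 * M^(-2.5) = 10 * 16.2^(-2.5) = 0.0095

0.0095 Gyr


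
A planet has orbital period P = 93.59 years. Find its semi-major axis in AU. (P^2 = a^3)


a = P^(2/3) = 93.59^(2/3) = 20.6136

20.6136 AU


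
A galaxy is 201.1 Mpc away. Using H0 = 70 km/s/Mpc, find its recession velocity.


v = H0 * d = 70 * 201.1 = 14077.0

14077.0 km/s


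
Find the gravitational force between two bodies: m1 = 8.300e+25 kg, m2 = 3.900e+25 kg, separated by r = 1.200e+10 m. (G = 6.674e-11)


F = G*m1*m2/r^2 = 6.674e-11 * 8.300e+25 * 3.900e+25 / (1.200e+10)^2 = 6.674e-11 * 3.237e+51 / 1.440e+20 = 1.500e+21

1.500e+21 N


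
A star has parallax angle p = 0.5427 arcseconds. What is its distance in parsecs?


d = 1/p = 1/0.5427 = 1.8426

1.8426 pc


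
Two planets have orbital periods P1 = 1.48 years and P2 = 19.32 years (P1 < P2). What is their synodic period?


1/P_syn = |1/P1 - 1/P2| = |1/1.48 - 1/19.32| => P_syn = 1.6028

1.6028 years


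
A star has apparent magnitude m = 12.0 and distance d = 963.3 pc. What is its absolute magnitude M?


M = m - 5*log10(d) + 5 = 12.0 - 5*log10(963.3) + 5 = 2.0812

2.0812


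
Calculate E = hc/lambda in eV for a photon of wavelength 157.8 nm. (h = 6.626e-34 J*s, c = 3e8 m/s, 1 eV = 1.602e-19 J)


E = hc/lambda = 6.626e-34 * 3e8 / 1.578e-07 = 1.260e-18 J = 7.8633 eV

7.8633 eV


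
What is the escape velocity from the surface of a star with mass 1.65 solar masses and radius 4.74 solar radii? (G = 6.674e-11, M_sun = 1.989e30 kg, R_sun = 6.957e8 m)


M = 1.65 * 1.989e30 kg = 3.28185e+30 kg; R = 4.74 * 6.957e8 m = 3.297618e+09 m. v_esc = sqrt(2GM/R) = sqrt(2 * 6.674e-11 * 3.28185e+30 / 3.297618e+09) = 364474.6186

364474.6186 m/s


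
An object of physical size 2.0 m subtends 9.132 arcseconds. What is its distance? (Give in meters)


D = size / theta_rad, theta_rad = 9.132 * pi/(180*3600) = 4.427e-05, D = 45174.0706

45174.0706 m


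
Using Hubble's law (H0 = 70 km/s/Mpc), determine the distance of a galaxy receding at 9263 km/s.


d = v / H0 = 9263 / 70 = 132.3286

132.3286 Mpc


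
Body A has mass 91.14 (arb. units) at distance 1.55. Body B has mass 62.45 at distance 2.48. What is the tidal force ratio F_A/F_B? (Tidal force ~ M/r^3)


Ratio = (M1/r1^3) / (M2/r2^3) = (91.14/1.55^3) / (62.45/2.48^3) = 5.9777

5.9777


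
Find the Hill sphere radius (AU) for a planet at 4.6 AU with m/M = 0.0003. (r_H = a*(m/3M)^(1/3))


r_H = a * (m/3M)^(1/3) = 4.6 * (0.0003/3)^(1/3) = 0.2135

0.2135 AU


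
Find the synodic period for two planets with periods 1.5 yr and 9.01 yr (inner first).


1/P_syn = |1/P1 - 1/P2| = |1/1.5 - 1/9.01| => P_syn = 1.7996

1.7996 years


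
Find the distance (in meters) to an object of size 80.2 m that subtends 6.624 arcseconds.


D = size / theta_rad, theta_rad = 6.624 * pi/(180*3600) = 3.211e-05, D = 2.497e+06

2.497e+06 m


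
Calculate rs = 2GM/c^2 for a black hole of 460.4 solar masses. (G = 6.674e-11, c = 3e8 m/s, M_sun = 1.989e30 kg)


M = 460.4 * 1.989e30 kg = 9.157356e+32 kg. rs = 2GM/c^2 = 2 * 6.674e-11 * 9.157356e+32 / (3e8)^2 = 1.358e+06

1.358e+06 m


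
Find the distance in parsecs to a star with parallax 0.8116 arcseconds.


d = 1/p = 1/0.8116 = 1.2321

1.2321 pc


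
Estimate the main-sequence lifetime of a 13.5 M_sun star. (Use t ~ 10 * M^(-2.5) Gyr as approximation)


t = 10 * M^(-2.5) = 10 * 13.5^(-2.5) = 0.0149

0.0149 Gyr


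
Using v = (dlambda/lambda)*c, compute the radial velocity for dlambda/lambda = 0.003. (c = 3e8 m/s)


v = (dlambda/lambda) * c = 0.003 * 3e8 = 900000.0

900000.0 m/s


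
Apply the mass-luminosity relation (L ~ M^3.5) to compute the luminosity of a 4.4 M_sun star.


L/L_sun = (M/M_sun)^3.5 = 4.4^3.5 = 178.6835

178.6835 L_sun


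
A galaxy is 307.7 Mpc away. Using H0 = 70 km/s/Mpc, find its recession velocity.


v = H0 * d = 70 * 307.7 = 21539.0

21539.0 km/s


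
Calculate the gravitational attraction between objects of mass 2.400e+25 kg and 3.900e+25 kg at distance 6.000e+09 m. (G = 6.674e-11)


F = G*m1*m2/r^2 = 6.674e-11 * 2.400e+25 * 3.900e+25 / (6.000e+09)^2 = 6.674e-11 * 9.360e+50 / 3.600e+19 = 1.735e+21

1.735e+21 N


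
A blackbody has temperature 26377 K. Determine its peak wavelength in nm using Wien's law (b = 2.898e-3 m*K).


lam_max = b / T = 2.898e-3 / 26377 = 1.099e-07 m = 109.8684 nm

109.8684 nm


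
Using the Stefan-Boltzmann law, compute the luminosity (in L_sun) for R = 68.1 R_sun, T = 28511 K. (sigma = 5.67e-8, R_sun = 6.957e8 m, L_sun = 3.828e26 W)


R = 68.1 * 6.957e8 m = 4.737717e+10 m. L = 4*pi*R^2*sigma*T^4 = 4*pi*(4.737717e+10)^2 * 5.67e-8 * 28511^4 = 1.056771163e+33 W. L/L_sun = 1.056771163e+33 / 3.828e26 = 2.761e+06

2.761e+06 L_sun


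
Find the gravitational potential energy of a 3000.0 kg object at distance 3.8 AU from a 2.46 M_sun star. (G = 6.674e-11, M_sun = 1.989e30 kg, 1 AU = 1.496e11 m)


M = 2.46 * 1.989e30 kg = 4.89294e+30 kg; r = 3.8 AU * 1.496e11 m/AU = 5.6848e+11 m. U = -GM*m/r = -(6.674e-11 * 4.89294e+30 * 3000.0) / 5.6848e+11 = -1.723e+12

-1.723e+12 J


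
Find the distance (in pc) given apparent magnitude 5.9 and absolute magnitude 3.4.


d = 10^((m - M + 5)/5) = 10^((5.9 - 3.4 + 5)/5) = 31.6228

31.6228 pc


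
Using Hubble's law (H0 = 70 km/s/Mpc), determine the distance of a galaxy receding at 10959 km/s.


d = v / H0 = 10959 / 70 = 156.5571

156.5571 Mpc


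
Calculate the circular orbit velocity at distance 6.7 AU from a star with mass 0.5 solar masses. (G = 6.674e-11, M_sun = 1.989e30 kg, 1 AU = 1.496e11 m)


v = sqrt(GM/r) = sqrt(6.674e-11 * 9.945e+29 / 1.002e+12) = 8137.5243

8137.5243 m/s


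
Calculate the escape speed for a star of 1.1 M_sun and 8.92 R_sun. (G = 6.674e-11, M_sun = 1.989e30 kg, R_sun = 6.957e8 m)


M = 1.1 * 1.989e30 kg = 2.1879e+30 kg; R = 8.92 * 6.957e8 m = 6.205644e+09 m. v_esc = sqrt(2GM/R) = sqrt(2 * 6.674e-11 * 2.1879e+30 / 6.205644e+09) = 216934.3897

216934.3897 m/s


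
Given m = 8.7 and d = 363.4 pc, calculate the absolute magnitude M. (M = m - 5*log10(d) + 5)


M = m - 5*log10(d) + 5 = 8.7 - 5*log10(363.4) + 5 = 0.8981

0.8981


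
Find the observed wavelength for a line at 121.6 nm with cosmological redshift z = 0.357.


lam_obs = lam_emit * (1 + z) = 121.6 * (1 + 0.357) = 165.0112

165.0112 nm


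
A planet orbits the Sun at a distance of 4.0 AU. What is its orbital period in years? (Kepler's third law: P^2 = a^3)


P = a^(3/2) = 4.0^1.5 = 8.0

8.0 years


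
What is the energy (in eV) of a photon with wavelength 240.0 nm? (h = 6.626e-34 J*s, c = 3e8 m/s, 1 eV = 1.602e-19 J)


E = hc/lambda = 6.626e-34 * 3e8 / 2.400e-07 = 8.282e-19 J = 5.1701 eV

5.1701 eV


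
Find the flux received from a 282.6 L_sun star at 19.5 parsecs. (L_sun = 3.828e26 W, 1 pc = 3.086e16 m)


F = L / (4*pi*d^2) = 1.082e+29 / (4*pi*(6.018e+17)^2) = 2.377e-08

2.377e-08 W/m^2


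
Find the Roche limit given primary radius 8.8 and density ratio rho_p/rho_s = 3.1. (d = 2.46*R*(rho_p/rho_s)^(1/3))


d_Roche = 2.46 * 8.8 * 3.1^(1/3) = 31.5649

31.5649


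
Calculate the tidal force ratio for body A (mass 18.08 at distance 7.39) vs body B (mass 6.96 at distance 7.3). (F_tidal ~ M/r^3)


Ratio = (M1/r1^3) / (M2/r2^3) = (18.08/7.39^3) / (6.96/7.3^3) = 2.5039

2.5039


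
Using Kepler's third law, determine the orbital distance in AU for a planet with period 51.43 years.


a = P^(2/3) = 51.43^(2/3) = 13.8296

13.8296 AU


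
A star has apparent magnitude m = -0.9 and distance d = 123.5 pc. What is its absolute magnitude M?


M = m - 5*log10(d) + 5 = -0.9 - 5*log10(123.5) + 5 = -6.3583

-6.3583


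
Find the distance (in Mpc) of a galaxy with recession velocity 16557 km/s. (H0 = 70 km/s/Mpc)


d = v / H0 = 16557 / 70 = 236.5286

236.5286 Mpc


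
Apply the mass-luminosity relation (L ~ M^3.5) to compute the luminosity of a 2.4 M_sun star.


L/L_sun = (M/M_sun)^3.5 = 2.4^3.5 = 21.416

21.416 L_sun


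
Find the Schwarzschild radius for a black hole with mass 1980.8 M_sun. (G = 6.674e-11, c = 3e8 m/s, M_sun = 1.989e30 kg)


M = 1980.8 * 1.989e30 kg = 3.9398112e+33 kg. rs = 2GM/c^2 = 2 * 6.674e-11 * 3.9398112e+33 / (3e8)^2 = 5.843e+06

5.843e+06 m


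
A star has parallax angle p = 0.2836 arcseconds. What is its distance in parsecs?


d = 1/p = 1/0.2836 = 3.5261

3.5261 pc


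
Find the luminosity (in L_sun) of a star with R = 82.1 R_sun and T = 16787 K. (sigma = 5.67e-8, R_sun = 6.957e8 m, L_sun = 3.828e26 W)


R = 82.1 * 6.957e8 m = 5.711697e+10 m. L = 4*pi*R^2*sigma*T^4 = 4*pi*(5.711697e+10)^2 * 5.67e-8 * 16787^4 = 1.845931605e+32 W. L/L_sun = 1.845931605e+32 / 3.828e26 = 482218.2876

482218.2876 L_sun


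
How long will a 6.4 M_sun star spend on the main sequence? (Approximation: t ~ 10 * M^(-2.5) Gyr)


t = 10 * M^(-2.5) = 10 * 6.4^(-2.5) = 0.0965

0.0965 Gyr


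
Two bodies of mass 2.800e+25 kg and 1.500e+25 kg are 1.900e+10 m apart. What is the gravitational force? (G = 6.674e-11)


F = G*m1*m2/r^2 = 6.674e-11 * 2.800e+25 * 1.500e+25 / (1.900e+10)^2 = 6.674e-11 * 4.200e+50 / 3.610e+20 = 7.765e+19

7.765e+19 N


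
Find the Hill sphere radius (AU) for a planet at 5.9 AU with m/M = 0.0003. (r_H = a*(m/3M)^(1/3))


r_H = a * (m/3M)^(1/3) = 5.9 * (0.0003/3)^(1/3) = 0.2739

0.2739 AU


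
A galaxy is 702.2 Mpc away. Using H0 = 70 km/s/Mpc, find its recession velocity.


v = H0 * d = 70 * 702.2 = 49154.0

49154.0 km/s


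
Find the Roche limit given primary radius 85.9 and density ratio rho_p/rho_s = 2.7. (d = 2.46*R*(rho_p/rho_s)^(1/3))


d_Roche = 2.46 * 85.9 * 2.7^(1/3) = 294.2498

294.2498


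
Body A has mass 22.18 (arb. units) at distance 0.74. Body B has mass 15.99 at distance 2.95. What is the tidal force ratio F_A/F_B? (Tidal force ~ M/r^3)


Ratio = (M1/r1^3) / (M2/r2^3) = (22.18/0.74^3) / (15.99/2.95^3) = 87.8788

87.8788


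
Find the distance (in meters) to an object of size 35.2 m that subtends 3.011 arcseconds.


D = size / theta_rad, theta_rad = 3.011 * pi/(180*3600) = 1.460e-05, D = 2.411e+06

2.411e+06 m


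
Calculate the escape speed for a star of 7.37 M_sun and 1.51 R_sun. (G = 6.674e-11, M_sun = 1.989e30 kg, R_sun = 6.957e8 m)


M = 7.37 * 1.989e30 kg = 1.465893e+31 kg; R = 1.51 * 6.957e8 m = 1.050507e+09 m. v_esc = sqrt(2GM/R) = sqrt(2 * 6.674e-11 * 1.465893e+31 / 1.050507e+09) = 1.365e+06

1.365e+06 m/s


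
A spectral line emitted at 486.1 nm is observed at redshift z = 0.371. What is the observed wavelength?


lam_obs = lam_emit * (1 + z) = 486.1 * (1 + 0.371) = 666.4431

666.4431 nm


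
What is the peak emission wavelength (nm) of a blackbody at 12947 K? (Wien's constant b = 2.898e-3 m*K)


lam_max = b / T = 2.898e-3 / 12947 = 2.238e-07 m = 223.8356 nm

223.8356 nm


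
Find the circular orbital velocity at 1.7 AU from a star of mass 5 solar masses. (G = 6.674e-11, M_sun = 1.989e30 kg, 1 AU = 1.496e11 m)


v = sqrt(GM/r) = sqrt(6.674e-11 * 9.945e+30 / 2.543e+11) = 51086.3927

51086.3927 m/s


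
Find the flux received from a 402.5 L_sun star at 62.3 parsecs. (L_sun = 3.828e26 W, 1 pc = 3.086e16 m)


F = L / (4*pi*d^2) = 1.541e+29 / (4*pi*(1.923e+18)^2) = 3.317e-09

3.317e-09 W/m^2


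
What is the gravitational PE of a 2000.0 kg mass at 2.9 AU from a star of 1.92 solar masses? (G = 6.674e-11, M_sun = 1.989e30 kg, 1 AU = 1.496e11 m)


M = 1.92 * 1.989e30 kg = 3.81888e+30 kg; r = 2.9 AU * 1.496e11 m/AU = 4.3384e+11 m. U = -GM*m/r = -(6.674e-11 * 3.81888e+30 * 2000.0) / 4.3384e+11 = -1.175e+12

-1.175e+12 J


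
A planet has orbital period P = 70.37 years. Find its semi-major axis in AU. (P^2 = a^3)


a = P^(2/3) = 70.37^(2/3) = 17.0448

17.0448 AU


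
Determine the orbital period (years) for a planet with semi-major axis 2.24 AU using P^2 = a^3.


P = a^(3/2) = 2.24^1.5 = 3.3525

3.3525 years


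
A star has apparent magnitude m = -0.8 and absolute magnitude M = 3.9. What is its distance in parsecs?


d = 10^((m - M + 5)/5) = 10^((-0.8 - 3.9 + 5)/5) = 1.1482

1.1482 pc


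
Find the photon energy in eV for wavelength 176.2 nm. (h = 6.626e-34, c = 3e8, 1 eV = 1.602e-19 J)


E = hc/lambda = 6.626e-34 * 3e8 / 1.762e-07 = 1.128e-18 J = 7.0421 eV

7.0421 eV


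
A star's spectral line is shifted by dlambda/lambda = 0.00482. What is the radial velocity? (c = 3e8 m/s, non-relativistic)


v = (dlambda/lambda) * c = 0.00482 * 3e8 = 1.446e+06

1.446e+06 m/s


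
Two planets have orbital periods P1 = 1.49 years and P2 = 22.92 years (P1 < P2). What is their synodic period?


1/P_syn = |1/P1 - 1/P2| = |1/1.49 - 1/22.92| => P_syn = 1.5936

1.5936 years


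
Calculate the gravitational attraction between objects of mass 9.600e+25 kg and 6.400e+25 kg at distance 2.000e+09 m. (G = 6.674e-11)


F = G*m1*m2/r^2 = 6.674e-11 * 9.600e+25 * 6.400e+25 / (2.000e+09)^2 = 6.674e-11 * 6.144e+51 / 4.000e+18 = 1.025e+23

1.025e+23 N


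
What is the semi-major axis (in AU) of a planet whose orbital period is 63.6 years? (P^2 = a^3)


a = P^(2/3) = 63.6^(2/3) = 15.9333

15.9333 AU


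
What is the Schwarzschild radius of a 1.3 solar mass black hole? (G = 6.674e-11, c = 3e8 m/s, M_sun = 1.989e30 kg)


M = 1.3 * 1.989e30 kg = 2.5857e+30 kg. rs = 2GM/c^2 = 2 * 6.674e-11 * 2.5857e+30 / (3e8)^2 = 3834.8804

3834.8804 m


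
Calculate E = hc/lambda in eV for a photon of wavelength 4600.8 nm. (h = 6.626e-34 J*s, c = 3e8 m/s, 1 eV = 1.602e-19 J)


E = hc/lambda = 6.626e-34 * 3e8 / 4.601e-06 = 4.321e-20 J = 0.2697 eV

0.2697 eV


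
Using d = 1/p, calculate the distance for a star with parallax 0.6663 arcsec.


d = 1/p = 1/0.6663 = 1.5008

1.5008 pc


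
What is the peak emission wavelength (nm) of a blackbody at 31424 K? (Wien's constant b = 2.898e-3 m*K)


lam_max = b / T = 2.898e-3 / 31424 = 9.222e-08 m = 92.2225 nm

92.2225 nm


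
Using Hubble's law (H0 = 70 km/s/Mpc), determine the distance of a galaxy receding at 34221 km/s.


d = v / H0 = 34221 / 70 = 488.8714

488.8714 Mpc


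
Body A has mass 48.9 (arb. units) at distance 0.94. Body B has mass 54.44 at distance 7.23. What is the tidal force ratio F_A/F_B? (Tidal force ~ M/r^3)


Ratio = (M1/r1^3) / (M2/r2^3) = (48.9/0.94^3) / (54.44/7.23^3) = 408.7164

408.7164


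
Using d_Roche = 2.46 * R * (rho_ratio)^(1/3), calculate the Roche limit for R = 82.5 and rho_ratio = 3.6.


d_Roche = 2.46 * 82.5 * 3.6^(1/3) = 311.045

311.045


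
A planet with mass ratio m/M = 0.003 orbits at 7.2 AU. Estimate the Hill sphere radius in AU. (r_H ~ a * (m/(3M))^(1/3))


r_H = a * (m/3M)^(1/3) = 7.2 * (0.003/3)^(1/3) = 0.72

0.72 AU


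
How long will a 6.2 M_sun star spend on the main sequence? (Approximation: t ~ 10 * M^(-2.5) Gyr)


t = 10 * M^(-2.5) = 10 * 6.2^(-2.5) = 0.1045

0.1045 Gyr


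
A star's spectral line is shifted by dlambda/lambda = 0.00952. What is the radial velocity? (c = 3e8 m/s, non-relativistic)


v = (dlambda/lambda) * c = 0.00952 * 3e8 = 2.856e+06

2.856e+06 m/s


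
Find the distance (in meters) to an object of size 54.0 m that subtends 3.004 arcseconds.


D = size / theta_rad, theta_rad = 3.004 * pi/(180*3600) = 1.456e-05, D = 3.708e+06

3.708e+06 m


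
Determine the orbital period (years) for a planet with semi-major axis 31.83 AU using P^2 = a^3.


P = a^(3/2) = 31.83^1.5 = 179.5788

179.5788 years


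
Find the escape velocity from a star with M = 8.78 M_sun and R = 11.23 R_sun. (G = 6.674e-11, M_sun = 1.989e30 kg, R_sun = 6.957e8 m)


M = 8.78 * 1.989e30 kg = 1.746342e+31 kg; R = 11.23 * 6.957e8 m = 7.812711e+09 m. v_esc = sqrt(2GM/R) = sqrt(2 * 6.674e-11 * 1.746342e+31 / 7.812711e+09) = 546225.3715

546225.3715 m/s


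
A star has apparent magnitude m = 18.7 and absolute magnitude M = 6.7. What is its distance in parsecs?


d = 10^((m - M + 5)/5) = 10^((18.7 - 6.7 + 5)/5) = 2511.8864

2511.8864 pc


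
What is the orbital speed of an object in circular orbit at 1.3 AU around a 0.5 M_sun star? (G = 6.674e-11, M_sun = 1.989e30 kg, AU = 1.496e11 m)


v = sqrt(GM/r) = sqrt(6.674e-11 * 9.945e+29 / 1.945e+11) = 18473.8759

18473.8759 m/s


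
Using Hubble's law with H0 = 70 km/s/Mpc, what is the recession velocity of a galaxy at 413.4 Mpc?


v = H0 * d = 70 * 413.4 = 28938.0

28938.0 km/s


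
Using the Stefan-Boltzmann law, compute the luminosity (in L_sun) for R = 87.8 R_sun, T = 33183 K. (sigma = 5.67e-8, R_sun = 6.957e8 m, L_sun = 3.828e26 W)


R = 87.8 * 6.957e8 m = 6.108246e+10 m. L = 4*pi*R^2*sigma*T^4 = 4*pi*(6.108246e+10)^2 * 5.67e-8 * 33183^4 = 3.223209613e+33 W. L/L_sun = 3.223209613e+33 / 3.828e26 = 8.420e+06

8.420e+06 L_sun


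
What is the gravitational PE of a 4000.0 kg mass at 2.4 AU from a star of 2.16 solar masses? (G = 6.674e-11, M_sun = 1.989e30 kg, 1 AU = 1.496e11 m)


M = 2.16 * 1.989e30 kg = 4.29624e+30 kg; r = 2.4 AU * 1.496e11 m/AU = 3.5904e+11 m. U = -GM*m/r = -(6.674e-11 * 4.29624e+30 * 4000.0) / 3.5904e+11 = -3.194e+12

-3.194e+12 J


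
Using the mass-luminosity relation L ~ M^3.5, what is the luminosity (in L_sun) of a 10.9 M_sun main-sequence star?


L/L_sun = (M/M_sun)^3.5 = 10.9^3.5 = 4275.5574

4275.5574 L_sun


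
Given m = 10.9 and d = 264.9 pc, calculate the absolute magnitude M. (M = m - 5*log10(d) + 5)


M = m - 5*log10(d) + 5 = 10.9 - 5*log10(264.9) + 5 = 3.7846

3.7846


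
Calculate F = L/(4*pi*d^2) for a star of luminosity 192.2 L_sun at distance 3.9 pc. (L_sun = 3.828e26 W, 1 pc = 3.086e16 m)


F = L / (4*pi*d^2) = 7.357e+28 / (4*pi*(1.204e+17)^2) = 4.042e-07

4.042e-07 W/m^2


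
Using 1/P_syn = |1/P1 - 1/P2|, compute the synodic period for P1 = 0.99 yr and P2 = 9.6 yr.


1/P_syn = |1/P1 - 1/P2| = |1/0.99 - 1/9.6| => P_syn = 1.1038

1.1038 years


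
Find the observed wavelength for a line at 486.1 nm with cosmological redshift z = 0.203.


lam_obs = lam_emit * (1 + z) = 486.1 * (1 + 0.203) = 584.7783

584.7783 nm


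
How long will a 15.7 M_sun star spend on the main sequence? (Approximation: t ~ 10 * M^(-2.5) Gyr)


t = 10 * M^(-2.5) = 10 * 15.7^(-2.5) = 0.0102

0.0102 Gyr


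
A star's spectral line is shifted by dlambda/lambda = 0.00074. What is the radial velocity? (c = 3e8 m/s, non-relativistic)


v = (dlambda/lambda) * c = 0.00074 * 3e8 = 222000.0

222000.0 m/s


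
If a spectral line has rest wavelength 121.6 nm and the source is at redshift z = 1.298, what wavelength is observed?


lam_obs = lam_emit * (1 + z) = 121.6 * (1 + 1.298) = 279.4368

279.4368 nm


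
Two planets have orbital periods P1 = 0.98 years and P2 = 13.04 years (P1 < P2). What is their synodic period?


1/P_syn = |1/P1 - 1/P2| = |1/0.98 - 1/13.04| => P_syn = 1.0596

1.0596 years


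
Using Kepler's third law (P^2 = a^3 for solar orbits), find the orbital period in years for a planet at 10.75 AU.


P = a^(3/2) = 10.75^1.5 = 35.2462

35.2462 years


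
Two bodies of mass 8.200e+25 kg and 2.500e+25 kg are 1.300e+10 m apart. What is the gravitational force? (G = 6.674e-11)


F = G*m1*m2/r^2 = 6.674e-11 * 8.200e+25 * 2.500e+25 / (1.300e+10)^2 = 6.674e-11 * 2.050e+51 / 1.690e+20 = 8.096e+20

8.096e+20 N


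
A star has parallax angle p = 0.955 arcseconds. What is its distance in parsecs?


d = 1/p = 1/0.955 = 1.0471

1.0471 pc


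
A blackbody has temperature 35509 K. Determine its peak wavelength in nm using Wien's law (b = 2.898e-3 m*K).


lam_max = b / T = 2.898e-3 / 35509 = 8.161e-08 m = 81.6131 nm

81.6131 nm


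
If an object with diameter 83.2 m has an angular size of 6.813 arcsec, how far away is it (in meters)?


D = size / theta_rad, theta_rad = 6.813 * pi/(180*3600) = 3.303e-05, D = 2.519e+06

2.519e+06 m


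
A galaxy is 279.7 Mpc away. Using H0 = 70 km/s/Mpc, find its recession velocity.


v = H0 * d = 70 * 279.7 = 19579.0

19579.0 km/s


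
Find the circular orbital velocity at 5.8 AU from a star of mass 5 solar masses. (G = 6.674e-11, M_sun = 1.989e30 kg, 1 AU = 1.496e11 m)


v = sqrt(GM/r) = sqrt(6.674e-11 * 9.945e+30 / 8.677e+11) = 27657.6771

27657.6771 m/s


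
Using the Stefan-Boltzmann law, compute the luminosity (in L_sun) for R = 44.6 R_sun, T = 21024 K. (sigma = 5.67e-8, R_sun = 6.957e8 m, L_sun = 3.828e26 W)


R = 44.6 * 6.957e8 m = 3.102822e+10 m. L = 4*pi*R^2*sigma*T^4 = 4*pi*(3.102822e+10)^2 * 5.67e-8 * 21024^4 = 1.34019514e+32 W. L/L_sun = 1.34019514e+32 / 3.828e26 = 350103.2235

350103.2235 L_sun


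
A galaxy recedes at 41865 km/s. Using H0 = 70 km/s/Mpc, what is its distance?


d = v / H0 = 41865 / 70 = 598.0714

598.0714 Mpc


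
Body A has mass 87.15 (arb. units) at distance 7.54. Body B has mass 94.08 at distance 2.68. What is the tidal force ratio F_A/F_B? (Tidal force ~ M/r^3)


Ratio = (M1/r1^3) / (M2/r2^3) = (87.15/7.54^3) / (94.08/2.68^3) = 0.0416

0.0416


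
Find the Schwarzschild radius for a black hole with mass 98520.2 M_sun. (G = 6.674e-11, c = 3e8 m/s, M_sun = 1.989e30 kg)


M = 98520.2 * 1.989e30 kg = 1.959566778e+35 kg. rs = 2GM/c^2 = 2 * 6.674e-11 * 1.959566778e+35 / (3e8)^2 = 2.906e+08

2.906e+08 m


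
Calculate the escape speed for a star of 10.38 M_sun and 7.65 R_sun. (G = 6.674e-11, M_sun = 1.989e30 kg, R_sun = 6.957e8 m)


M = 10.38 * 1.989e30 kg = 2.064582e+31 kg; R = 7.65 * 6.957e8 m = 5.322105e+09 m. v_esc = sqrt(2GM/R) = sqrt(2 * 6.674e-11 * 2.064582e+31 / 5.322105e+09) = 719585.5738

719585.5738 m/s


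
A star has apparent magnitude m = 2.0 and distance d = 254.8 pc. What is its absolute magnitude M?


M = m - 5*log10(d) + 5 = 2.0 - 5*log10(254.8) + 5 = -5.031

-5.031


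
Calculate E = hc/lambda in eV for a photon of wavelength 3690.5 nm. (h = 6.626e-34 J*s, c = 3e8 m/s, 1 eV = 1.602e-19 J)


E = hc/lambda = 6.626e-34 * 3e8 / 3.691e-06 = 5.386e-20 J = 0.3362 eV

0.3362 eV


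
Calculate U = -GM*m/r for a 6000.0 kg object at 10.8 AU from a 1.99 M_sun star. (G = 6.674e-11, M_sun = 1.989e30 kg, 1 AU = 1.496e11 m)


M = 1.99 * 1.989e30 kg = 3.95811e+30 kg; r = 10.8 AU * 1.496e11 m/AU = 1.61568e+12 m. U = -GM*m/r = -(6.674e-11 * 3.95811e+30 * 6000.0) / 1.61568e+12 = -9.810e+11

-9.810e+11 J


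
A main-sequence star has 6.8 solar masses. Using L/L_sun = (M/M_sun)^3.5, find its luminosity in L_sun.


L/L_sun = (M/M_sun)^3.5 = 6.8^3.5 = 819.9383

819.9383 L_sun


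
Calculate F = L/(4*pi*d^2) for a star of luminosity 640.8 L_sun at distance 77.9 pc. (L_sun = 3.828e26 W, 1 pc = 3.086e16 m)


F = L / (4*pi*d^2) = 2.453e+29 / (4*pi*(2.404e+18)^2) = 3.378e-09

3.378e-09 W/m^2


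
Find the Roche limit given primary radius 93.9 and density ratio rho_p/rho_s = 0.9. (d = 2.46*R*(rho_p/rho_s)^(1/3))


d_Roche = 2.46 * 93.9 * 0.9^(1/3) = 223.0223

223.0223


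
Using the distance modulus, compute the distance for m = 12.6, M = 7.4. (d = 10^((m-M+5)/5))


d = 10^((m - M + 5)/5) = 10^((12.6 - 7.4 + 5)/5) = 109.6478

109.6478 pc


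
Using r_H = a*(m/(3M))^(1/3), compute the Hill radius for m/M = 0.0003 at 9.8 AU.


r_H = a * (m/3M)^(1/3) = 9.8 * (0.0003/3)^(1/3) = 0.4549

0.4549 AU


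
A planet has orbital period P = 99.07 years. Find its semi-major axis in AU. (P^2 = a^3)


a = P^(2/3) = 99.07^(2/3) = 21.4106

21.4106 AU


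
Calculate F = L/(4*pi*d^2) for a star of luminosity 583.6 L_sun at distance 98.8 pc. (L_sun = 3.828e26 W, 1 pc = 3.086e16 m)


F = L / (4*pi*d^2) = 2.234e+29 / (4*pi*(3.049e+18)^2) = 1.912e-09

1.912e-09 W/m^2


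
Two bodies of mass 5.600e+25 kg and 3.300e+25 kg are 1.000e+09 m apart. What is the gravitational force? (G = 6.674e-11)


F = G*m1*m2/r^2 = 6.674e-11 * 5.600e+25 * 3.300e+25 / (1.000e+09)^2 = 6.674e-11 * 1.848e+51 / 1.000e+18 = 1.233e+23

1.233e+23 N


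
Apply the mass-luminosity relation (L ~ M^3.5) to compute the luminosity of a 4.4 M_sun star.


L/L_sun = (M/M_sun)^3.5 = 4.4^3.5 = 178.6835

178.6835 L_sun


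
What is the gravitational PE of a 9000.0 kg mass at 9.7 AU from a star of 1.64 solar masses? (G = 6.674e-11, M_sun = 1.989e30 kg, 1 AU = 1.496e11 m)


M = 1.64 * 1.989e30 kg = 3.26196e+30 kg; r = 9.7 AU * 1.496e11 m/AU = 1.45112e+12 m. U = -GM*m/r = -(6.674e-11 * 3.26196e+30 * 9000.0) / 1.45112e+12 = -1.350e+12

-1.350e+12 J


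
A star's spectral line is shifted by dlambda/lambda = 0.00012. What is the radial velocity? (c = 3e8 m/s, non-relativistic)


v = (dlambda/lambda) * c = 0.00012 * 3e8 = 36000.0

36000.0 m/s


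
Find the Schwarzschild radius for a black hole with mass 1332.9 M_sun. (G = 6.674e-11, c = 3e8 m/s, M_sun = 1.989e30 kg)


M = 1332.9 * 1.989e30 kg = 2.6511381e+33 kg. rs = 2GM/c^2 = 2 * 6.674e-11 * 2.6511381e+33 / (3e8)^2 = 3.932e+06

3.932e+06 m


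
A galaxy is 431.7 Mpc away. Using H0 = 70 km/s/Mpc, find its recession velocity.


v = H0 * d = 70 * 431.7 = 30219.0

30219.0 km/s


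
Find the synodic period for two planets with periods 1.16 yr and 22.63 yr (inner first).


1/P_syn = |1/P1 - 1/P2| = |1/1.16 - 1/22.63| => P_syn = 1.2227

1.2227 years


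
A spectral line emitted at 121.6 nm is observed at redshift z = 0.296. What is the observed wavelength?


lam_obs = lam_emit * (1 + z) = 121.6 * (1 + 0.296) = 157.5936

157.5936 nm


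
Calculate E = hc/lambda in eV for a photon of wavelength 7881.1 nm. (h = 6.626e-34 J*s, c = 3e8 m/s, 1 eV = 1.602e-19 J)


E = hc/lambda = 6.626e-34 * 3e8 / 7.881e-06 = 2.522e-20 J = 0.1574 eV

0.1574 eV


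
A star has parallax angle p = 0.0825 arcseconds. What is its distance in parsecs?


d = 1/p = 1/0.0825 = 12.1212

12.1212 pc


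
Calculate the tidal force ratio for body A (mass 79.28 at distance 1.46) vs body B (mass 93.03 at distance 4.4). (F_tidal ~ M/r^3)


Ratio = (M1/r1^3) / (M2/r2^3) = (79.28/1.46^3) / (93.03/4.4^3) = 23.326

23.326


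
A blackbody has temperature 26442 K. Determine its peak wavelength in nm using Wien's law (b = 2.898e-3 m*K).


lam_max = b / T = 2.898e-3 / 26442 = 1.096e-07 m = 109.5984 nm

109.5984 nm


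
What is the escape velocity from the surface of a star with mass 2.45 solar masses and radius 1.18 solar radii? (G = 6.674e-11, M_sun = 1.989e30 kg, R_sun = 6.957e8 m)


M = 2.45 * 1.989e30 kg = 4.87305e+30 kg; R = 1.18 * 6.957e8 m = 8.20926e+08 m. v_esc = sqrt(2GM/R) = sqrt(2 * 6.674e-11 * 4.87305e+30 / 8.20926e+08) = 890136.3315

890136.3315 m/s


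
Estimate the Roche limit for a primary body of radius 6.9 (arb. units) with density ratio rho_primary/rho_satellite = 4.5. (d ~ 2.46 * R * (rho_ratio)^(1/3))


d_Roche = 2.46 * 6.9 * 4.5^(1/3) = 28.0235

28.0235


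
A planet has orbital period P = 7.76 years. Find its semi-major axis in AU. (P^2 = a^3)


a = P^(2/3) = 7.76^(2/3) = 3.9196

3.9196 AU


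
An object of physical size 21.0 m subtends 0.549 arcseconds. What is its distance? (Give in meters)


D = size / theta_rad, theta_rad = 0.549 * pi/(180*3600) = 2.662e-06, D = 7.890e+06

7.890e+06 m


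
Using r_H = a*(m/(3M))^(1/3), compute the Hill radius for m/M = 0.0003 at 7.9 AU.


r_H = a * (m/3M)^(1/3) = 7.9 * (0.0003/3)^(1/3) = 0.3667

0.3667 AU


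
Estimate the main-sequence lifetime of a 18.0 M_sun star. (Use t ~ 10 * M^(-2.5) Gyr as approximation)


t = 10 * M^(-2.5) = 10 * 18.0^(-2.5) = 0.0073

0.0073 Gyr


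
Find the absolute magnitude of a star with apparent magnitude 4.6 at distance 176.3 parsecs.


M = m - 5*log10(d) + 5 = 4.6 - 5*log10(176.3) + 5 = -1.6313

-1.6313


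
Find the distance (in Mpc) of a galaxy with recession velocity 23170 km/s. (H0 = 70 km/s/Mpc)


d = v / H0 = 23170 / 70 = 331.0

331.0 Mpc


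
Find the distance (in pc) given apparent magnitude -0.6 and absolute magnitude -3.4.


d = 10^((m - M + 5)/5) = 10^((-0.6 - -3.4 + 5)/5) = 36.3078

36.3078 pc


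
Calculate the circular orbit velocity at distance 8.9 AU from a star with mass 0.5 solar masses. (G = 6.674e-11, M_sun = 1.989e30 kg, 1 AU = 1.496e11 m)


v = sqrt(GM/r) = sqrt(6.674e-11 * 9.945e+29 / 1.331e+12) = 7060.4876

7060.4876 m/s


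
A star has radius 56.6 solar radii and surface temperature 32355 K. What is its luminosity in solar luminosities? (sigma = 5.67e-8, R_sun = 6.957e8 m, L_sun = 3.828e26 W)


R = 56.6 * 6.957e8 m = 3.937662e+10 m. L = 4*pi*R^2*sigma*T^4 = 4*pi*(3.937662e+10)^2 * 5.67e-8 * 32355^4 = 1.210696839e+33 W. L/L_sun = 1.210696839e+33 / 3.828e26 = 3.163e+06

3.163e+06 L_sun


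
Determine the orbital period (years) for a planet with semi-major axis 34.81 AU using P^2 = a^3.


P = a^(3/2) = 34.81^1.5 = 205.379

205.379 years


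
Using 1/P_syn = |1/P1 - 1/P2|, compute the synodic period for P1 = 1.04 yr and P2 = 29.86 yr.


1/P_syn = |1/P1 - 1/P2| = |1/1.04 - 1/29.86| => P_syn = 1.0775

1.0775 years


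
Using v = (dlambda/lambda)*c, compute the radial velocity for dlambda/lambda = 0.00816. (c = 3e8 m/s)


v = (dlambda/lambda) * c = 0.00816 * 3e8 = 2.448e+06

2.448e+06 m/s


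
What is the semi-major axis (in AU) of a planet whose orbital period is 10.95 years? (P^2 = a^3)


a = P^(2/3) = 10.95^(2/3) = 4.9311

4.9311 AU


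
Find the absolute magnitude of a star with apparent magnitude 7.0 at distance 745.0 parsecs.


M = m - 5*log10(d) + 5 = 7.0 - 5*log10(745.0) + 5 = -2.3608

-2.3608


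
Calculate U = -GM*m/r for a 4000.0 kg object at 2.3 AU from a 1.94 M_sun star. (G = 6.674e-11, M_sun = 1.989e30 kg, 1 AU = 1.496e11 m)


M = 1.94 * 1.989e30 kg = 3.85866e+30 kg; r = 2.3 AU * 1.496e11 m/AU = 3.4408e+11 m. U = -GM*m/r = -(6.674e-11 * 3.85866e+30 * 4000.0) / 3.4408e+11 = -2.994e+12

-2.994e+12 J


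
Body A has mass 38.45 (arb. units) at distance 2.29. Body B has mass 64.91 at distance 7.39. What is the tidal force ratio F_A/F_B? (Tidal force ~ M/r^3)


Ratio = (M1/r1^3) / (M2/r2^3) = (38.45/2.29^3) / (64.91/7.39^3) = 19.9073

19.9073


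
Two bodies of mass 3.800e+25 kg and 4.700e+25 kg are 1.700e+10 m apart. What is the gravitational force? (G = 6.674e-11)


F = G*m1*m2/r^2 = 6.674e-11 * 3.800e+25 * 4.700e+25 / (1.700e+10)^2 = 6.674e-11 * 1.786e+51 / 2.890e+20 = 4.124e+20

4.124e+20 N


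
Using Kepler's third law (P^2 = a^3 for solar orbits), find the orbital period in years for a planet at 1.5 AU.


P = a^(3/2) = 1.5^1.5 = 1.8371

1.8371 years


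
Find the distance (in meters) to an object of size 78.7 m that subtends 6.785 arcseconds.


D = size / theta_rad, theta_rad = 6.785 * pi/(180*3600) = 3.289e-05, D = 2.392e+06

2.392e+06 m


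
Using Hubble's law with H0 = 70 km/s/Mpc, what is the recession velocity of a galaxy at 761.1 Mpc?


v = H0 * d = 70 * 761.1 = 53277.0

53277.0 km/s


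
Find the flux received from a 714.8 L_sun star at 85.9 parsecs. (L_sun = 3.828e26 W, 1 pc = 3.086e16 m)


F = L / (4*pi*d^2) = 2.736e+29 / (4*pi*(2.651e+18)^2) = 3.099e-09

3.099e-09 W/m^2
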